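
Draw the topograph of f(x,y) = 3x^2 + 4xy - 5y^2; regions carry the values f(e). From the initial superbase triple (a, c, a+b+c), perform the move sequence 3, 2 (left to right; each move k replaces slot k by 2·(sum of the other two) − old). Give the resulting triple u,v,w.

start (3,-5,2) = (f(1,0),f(0,1),f(1,1))
replace slot 3: 2·(3+(-5)) − 2 = -6 → (3,-5,-6)
replace slot 2: 2·(3+(-6)) − (-5) = -1 → (3,-1,-6)

3,-1,-6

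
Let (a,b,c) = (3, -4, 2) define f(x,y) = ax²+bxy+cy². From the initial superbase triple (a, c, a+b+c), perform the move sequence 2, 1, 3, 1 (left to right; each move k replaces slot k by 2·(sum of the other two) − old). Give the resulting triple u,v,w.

start (3,2,1) = (f(1,0),f(0,1),f(1,1))
replace slot 2: 2·(3+1) − 2 = 6 → (3,6,1)
replace slot 1: 2·(6+1) − 3 = 11 → (11,6,1)
replace slot 3: 2·(11+6) − 1 = 33 → (11,6,33)
replace slot 1: 2·(6+33) − 11 = 67 → (67,6,33)

67,6,33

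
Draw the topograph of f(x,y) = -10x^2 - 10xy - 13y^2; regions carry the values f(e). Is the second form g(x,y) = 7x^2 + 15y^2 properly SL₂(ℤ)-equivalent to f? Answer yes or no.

D₁ = -420, D₂ = -420
f is negative-definite; reduce −f:
−f: reduced (well bottom): (10,10,13) with a≤c, −a<b≤a
flip sign back: reduced form of f is (-10,-10,-13)
g: reduced (well bottom): (7,0,15) with a≤c, −a<b≤a
reduced forms (-10, -10, -13) vs (7, 0, 15) ⇒ inequivalent

no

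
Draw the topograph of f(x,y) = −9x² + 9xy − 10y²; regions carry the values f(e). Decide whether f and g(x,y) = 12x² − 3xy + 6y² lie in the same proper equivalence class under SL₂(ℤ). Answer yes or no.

D₁ = -279, D₂ = -279
f is negative-definite; reduce −f:
−f: translate: b→9 (≡-9 mod 18), so (9,-9,10)→(9,9,10)
−f: reduced (well bottom): (9,9,10) with a≤c, −a<b≤a
flip sign back: reduced form of f is (-9,-9,-10)
g: flip: (12,-3,6)→(6,3,12)
g: reduced (well bottom): (6,3,12) with a≤c, −a<b≤a
reduced forms (-9, -9, -10) vs (6, 3, 12) ⇒ inequivalent

no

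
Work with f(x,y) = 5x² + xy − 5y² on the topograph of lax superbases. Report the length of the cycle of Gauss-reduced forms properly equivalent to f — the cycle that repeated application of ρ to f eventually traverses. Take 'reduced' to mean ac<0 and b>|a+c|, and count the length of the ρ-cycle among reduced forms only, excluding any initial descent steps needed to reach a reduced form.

D = 101, ⌊√D⌋ = 10
river: ρ → (-5,9,1)
river: ρ → (1,9,-5)
river: ρ → (-5,1,5)
river: ρ → (5,9,-1)
river: ρ → (-1,9,5)
river: ρ → (5,1,-5)
ρ-cycle length = 6 (tail of 0 descent steps not counted)

6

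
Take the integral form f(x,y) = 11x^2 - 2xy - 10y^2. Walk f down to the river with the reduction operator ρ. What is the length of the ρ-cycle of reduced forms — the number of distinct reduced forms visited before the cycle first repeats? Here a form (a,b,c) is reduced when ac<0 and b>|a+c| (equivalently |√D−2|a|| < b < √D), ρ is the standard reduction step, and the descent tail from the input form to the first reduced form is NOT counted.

D = 444, ⌊√D⌋ = 21
descent: ρ → (-10,2,11)  [lands on river]
river: ρ → (11,20,-1)
river: ρ → (-1,20,11)
river: ρ → (11,2,-10)
river: ρ → (-10,18,3)
river: ρ → (3,18,-10)
ρ-cycle length = 6 (tail of 1 descent step not counted)

6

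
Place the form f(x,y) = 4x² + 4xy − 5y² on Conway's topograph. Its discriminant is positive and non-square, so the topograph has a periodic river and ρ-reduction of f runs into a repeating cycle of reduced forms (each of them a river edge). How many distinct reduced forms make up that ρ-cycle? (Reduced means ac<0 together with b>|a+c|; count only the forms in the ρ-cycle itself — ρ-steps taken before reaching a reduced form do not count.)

D = 96, ⌊√D⌋ = 9
river: ρ → (-5,6,3)
river: ρ → (3,6,-5)
river: ρ → (-5,4,4)
river: ρ → (4,4,-5)
ρ-cycle length = 4 (tail of 0 descent steps not counted)

4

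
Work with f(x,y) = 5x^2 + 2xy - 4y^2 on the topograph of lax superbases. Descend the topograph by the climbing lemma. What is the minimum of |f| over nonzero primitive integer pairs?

river: ρ → (-4,6,3)
river: ρ → (3,6,-4)
river: ρ → (-4,2,5)
river: ρ → (5,8,-1)
river: ρ → (-1,8,5)
river: ρ → (5,2,-4)
closes: descent 0, river 6
min |a| on river = 1

1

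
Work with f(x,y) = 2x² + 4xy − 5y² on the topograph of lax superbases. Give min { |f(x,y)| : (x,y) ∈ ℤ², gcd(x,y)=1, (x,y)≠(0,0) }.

river: ρ → (-5,6,1)
river: ρ → (1,6,-5)
river: ρ → (-5,4,2)
river: ρ → (2,4,-5)
closes: descent 0, river 4
min |a| on river = 1

1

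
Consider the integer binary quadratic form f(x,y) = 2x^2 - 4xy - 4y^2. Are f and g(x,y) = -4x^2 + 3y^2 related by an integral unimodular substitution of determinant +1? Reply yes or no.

D₁ = 48, D₂ = 48
river cycle of f (length 2): (-4, 4, 2), (2, 4, -4)
river cycle of g (length 2): (3, 6, -1), (-1, 6, 3)
cycles differ ⇒ inequivalent

no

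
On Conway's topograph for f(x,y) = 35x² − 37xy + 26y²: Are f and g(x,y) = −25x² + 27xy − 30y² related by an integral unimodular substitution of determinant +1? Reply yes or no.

D₁ = -2271, D₂ = -2271
f: translate: b→33 (≡-37 mod 70), so (35,-37,26)→(35,33,24)
f: flip: (35,33,24)→(24,-33,35)
f: translate: b→15 (≡-33 mod 48), so (24,-33,35)→(24,15,26)
f: reduced (well bottom): (24,15,26) with a≤c, −a<b≤a
g is negative-definite; reduce −g:
−g: translate: b→23 (≡-27 mod 50), so (25,-27,30)→(25,23,28)
−g: reduced (well bottom): (25,23,28) with a≤c, −a<b≤a
flip sign back: reduced form of g is (-25,-23,-28)
reduced forms (24, 15, 26) vs (-25, -23, -28) ⇒ inequivalent

no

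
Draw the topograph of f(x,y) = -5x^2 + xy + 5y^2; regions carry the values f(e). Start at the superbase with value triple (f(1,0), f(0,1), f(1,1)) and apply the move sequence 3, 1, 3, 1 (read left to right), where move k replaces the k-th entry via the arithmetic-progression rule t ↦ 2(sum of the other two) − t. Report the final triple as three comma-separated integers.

start (-5,5,1) = (f(1,0),f(0,1),f(1,1))
replace slot 3: 2·((-5)+5) − 1 = -1 → (-5,5,-1)
replace slot 1: 2·(5+(-1)) − (-5) = 13 → (13,5,-1)
replace slot 3: 2·(13+5) − (-1) = 37 → (13,5,37)
replace slot 1: 2·(5+37) − 13 = 71 → (71,5,37)

71,5,37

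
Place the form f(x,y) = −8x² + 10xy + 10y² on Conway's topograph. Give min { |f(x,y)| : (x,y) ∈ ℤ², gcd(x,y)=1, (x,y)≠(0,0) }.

river: ρ → (10,10,-8)
river: ρ → (-8,6,12)
river: ρ → (12,18,-2)
river: ρ → (-2,18,12)
river: ρ → (12,6,-8)
river: ρ → (-8,10,10)
closes: descent 0, river 6
min |a| on river = 2

2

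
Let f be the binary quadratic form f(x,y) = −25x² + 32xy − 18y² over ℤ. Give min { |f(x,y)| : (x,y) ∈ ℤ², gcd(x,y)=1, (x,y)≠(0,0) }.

translate: b→18 (≡-32 mod 50), so (25,-32,18)→(25,18,11)
flip: (25,18,11)→(11,-18,25)
translate: b→4 (≡-18 mod 22), so (11,-18,25)→(11,4,18)
reduced (well bottom): (11,4,18) with a≤c, −a<b≤a
well minimum |f| = |-11| = 11 (negative-definite)

11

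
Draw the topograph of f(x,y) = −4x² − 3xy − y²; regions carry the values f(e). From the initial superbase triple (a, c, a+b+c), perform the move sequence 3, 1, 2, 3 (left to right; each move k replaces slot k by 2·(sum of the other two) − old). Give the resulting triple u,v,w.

start (-4,-1,-8) = (f(1,0),f(0,1),f(1,1))
replace slot 3: 2·((-4)+(-1)) − (-8) = -2 → (-4,-1,-2)
replace slot 1: 2·((-1)+(-2)) − (-4) = -2 → (-2,-1,-2)
replace slot 2: 2·((-2)+(-2)) − (-1) = -7 → (-2,-7,-2)
replace slot 3: 2·((-2)+(-7)) − (-2) = -16 → (-2,-7,-16)

-2,-7,-16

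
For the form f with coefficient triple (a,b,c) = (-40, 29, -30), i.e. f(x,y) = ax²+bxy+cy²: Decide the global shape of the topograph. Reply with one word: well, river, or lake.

D = b²−4ac = 29² − 4·(-40)·(-30) = -3959
D < 0 ⇒ definite ⇒ every region one sign ⇒ single well

well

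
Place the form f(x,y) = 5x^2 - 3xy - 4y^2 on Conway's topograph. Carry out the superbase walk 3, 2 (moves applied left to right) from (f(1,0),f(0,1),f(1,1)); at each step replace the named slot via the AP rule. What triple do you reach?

start (5,-4,-2) = (f(1,0),f(0,1),f(1,1))
replace slot 3: 2·(5+(-4)) − (-2) = 4 → (5,-4,4)
replace slot 2: 2·(5+4) − (-4) = 22 → (5,22,4)

5,22,4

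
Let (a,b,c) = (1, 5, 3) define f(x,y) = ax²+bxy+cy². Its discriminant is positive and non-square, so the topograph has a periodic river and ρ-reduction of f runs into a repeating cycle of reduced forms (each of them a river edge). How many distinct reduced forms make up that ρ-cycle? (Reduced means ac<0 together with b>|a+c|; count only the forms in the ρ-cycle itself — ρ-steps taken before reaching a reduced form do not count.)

D = 13, ⌊√D⌋ = 3
descent: ρ → (3,1,-1)
descent: ρ → (-1,3,1)  [lands on river]
river: ρ → (1,3,-1)
ρ-cycle length = 2 (tail of 2 descent steps not counted)

2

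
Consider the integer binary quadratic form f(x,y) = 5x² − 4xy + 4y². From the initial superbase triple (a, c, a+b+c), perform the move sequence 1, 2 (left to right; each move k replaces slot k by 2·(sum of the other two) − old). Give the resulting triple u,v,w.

start (5,4,5) = (f(1,0),f(0,1),f(1,1))
replace slot 1: 2·(4+5) − 5 = 13 → (13,4,5)
replace slot 2: 2·(13+5) − 4 = 32 → (13,32,5)

13,32,5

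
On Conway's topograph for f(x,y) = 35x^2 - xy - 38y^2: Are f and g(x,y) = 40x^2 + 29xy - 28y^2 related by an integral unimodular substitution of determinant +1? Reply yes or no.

D₁ = 5321, D₂ = 5321
river cycle of f (length 66): (35, 69, -4), (-4, 67, 52), (52, 37, -19), (-19, 39, 50), (50, 61, -8), (-8, 67, 26), (26, 37, -38), (-38, 39, 25), (25, 61, -16), (-16, 67, 13), … (56 more)
river cycle of g (length 74): (-28, 27, 41), (41, 55, -14), (-14, 57, 37), (37, 17, -34), (-34, 51, 20), (20, 69, -7), (-7, 71, 10), (10, 69, -14), (-14, 71, 5), (5, 69, -28), … (64 more)
cycles differ ⇒ inequivalent

no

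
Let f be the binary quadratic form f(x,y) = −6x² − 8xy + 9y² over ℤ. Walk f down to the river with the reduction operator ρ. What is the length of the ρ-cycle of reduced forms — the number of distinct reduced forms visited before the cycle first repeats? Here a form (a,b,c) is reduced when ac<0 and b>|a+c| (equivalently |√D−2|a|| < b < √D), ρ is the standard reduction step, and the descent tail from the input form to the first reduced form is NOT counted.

D = 280, ⌊√D⌋ = 16
descent: ρ → (9,8,-6)  [lands on river]
river: ρ → (-6,16,1)
river: ρ → (1,16,-6)
river: ρ → (-6,8,9)
river: ρ → (9,10,-5)
river: ρ → (-5,10,9)
ρ-cycle length = 6 (tail of 1 descent step not counted)

6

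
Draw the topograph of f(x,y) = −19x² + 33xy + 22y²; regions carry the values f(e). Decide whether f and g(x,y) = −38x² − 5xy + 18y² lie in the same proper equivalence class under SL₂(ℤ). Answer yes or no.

D₁ = 2761, D₂ = 2761
river cycle of f (length 74): (22, 11, -30), (-30, 49, 3), (3, 47, -46), (-46, 45, 4), (4, 51, -10), (-10, 49, 9), (9, 41, -30), (-30, 19, 20), (20, 21, -29), (-29, 37, 12), … (64 more)
river cycle of g (length 74): (18, 41, -15), (-15, 49, 6), (6, 47, -23), (-23, 45, 8), (8, 51, -5), (-5, 49, 18), (18, 23, -31), (-31, 39, 10), (10, 41, -27), (-27, 13, 24), … (64 more)
cycles differ ⇒ inequivalent

no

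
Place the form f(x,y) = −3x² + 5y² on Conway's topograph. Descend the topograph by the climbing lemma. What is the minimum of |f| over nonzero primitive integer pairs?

descent: ρ → (5,0,-3)
descent: ρ → (-3,6,2)  [lands on river]
river: ρ → (2,6,-3)
closes: descent 2, river 2
min |a| on river = 2

2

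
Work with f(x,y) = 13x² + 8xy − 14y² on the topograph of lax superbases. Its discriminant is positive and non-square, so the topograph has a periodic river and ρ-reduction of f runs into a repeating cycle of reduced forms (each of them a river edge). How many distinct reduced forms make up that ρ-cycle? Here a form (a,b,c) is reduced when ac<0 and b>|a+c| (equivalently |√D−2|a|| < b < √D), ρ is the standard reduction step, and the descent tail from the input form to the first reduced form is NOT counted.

D = 792, ⌊√D⌋ = 28
river: ρ → (-14,20,7)
river: ρ → (7,22,-11)
river: ρ → (-11,22,7)
river: ρ → (7,20,-14)
river: ρ → (-14,8,13)
river: ρ → (13,18,-9)
river: ρ → (-9,18,13)
river: ρ → (13,8,-14)
ρ-cycle length = 8 (tail of 0 descent steps not counted)

8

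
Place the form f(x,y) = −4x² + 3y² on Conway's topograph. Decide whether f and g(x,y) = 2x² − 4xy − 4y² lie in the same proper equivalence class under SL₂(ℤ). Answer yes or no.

D₁ = 48, D₂ = 48
river cycle of f (length 2): (3, 6, -1), (-1, 6, 3)
river cycle of g (length 2): (-4, 4, 2), (2, 4, -4)
cycles differ ⇒ inequivalent

no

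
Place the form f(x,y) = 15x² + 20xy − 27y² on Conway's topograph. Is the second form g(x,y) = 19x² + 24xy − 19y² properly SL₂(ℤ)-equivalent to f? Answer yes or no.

D₁ = 2020, D₂ = 2020
river cycle of f (length 6): (-27, 34, 8), (8, 30, -35), (-35, 40, 3), (3, 44, -7), (-7, 40, 15), (15, 20, -27)
river cycle of g (length 10): (-19, 14, 24), (24, 34, -9), (-9, 38, 16), (16, 26, -21), (-21, 16, 21), (21, 26, -16), (-16, 38, 9), (9, 34, -24), (-24, 14, 19), (19, 24, -19)
cycles differ ⇒ inequivalent

no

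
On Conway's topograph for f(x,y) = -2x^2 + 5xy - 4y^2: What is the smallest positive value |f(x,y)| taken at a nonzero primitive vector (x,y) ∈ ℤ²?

translate: b→-1 (≡-5 mod 4), so (2,-5,4)→(2,-1,1)
flip: (2,-1,1)→(1,1,2)
reduced (well bottom): (1,1,2) with a≤c, −a<b≤a
well minimum |f| = |-1| = 1 (negative-definite)

1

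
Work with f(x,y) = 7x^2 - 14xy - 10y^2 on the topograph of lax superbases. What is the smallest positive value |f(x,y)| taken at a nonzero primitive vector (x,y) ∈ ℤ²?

descent: ρ → (-10,14,7)  [lands on river]
river: ρ → (7,14,-10)
river: ρ → (-10,6,11)
river: ρ → (11,16,-5)
river: ρ → (-5,14,14)
river: ρ → (14,14,-5)
river: ρ → (-5,16,11)
river: ρ → (11,6,-10)
closes: descent 1, river 8
min |a| on river = 5

5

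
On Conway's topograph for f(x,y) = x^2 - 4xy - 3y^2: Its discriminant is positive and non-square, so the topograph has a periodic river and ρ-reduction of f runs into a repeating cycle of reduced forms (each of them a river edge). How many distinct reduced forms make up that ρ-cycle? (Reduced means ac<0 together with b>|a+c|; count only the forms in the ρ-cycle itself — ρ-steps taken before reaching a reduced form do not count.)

D = 28, ⌊√D⌋ = 5
descent: ρ → (-3,4,1)  [lands on river]
river: ρ → (1,4,-3)
river: ρ → (-3,2,2)
river: ρ → (2,2,-3)
ρ-cycle length = 4 (tail of 1 descent step not counted)

4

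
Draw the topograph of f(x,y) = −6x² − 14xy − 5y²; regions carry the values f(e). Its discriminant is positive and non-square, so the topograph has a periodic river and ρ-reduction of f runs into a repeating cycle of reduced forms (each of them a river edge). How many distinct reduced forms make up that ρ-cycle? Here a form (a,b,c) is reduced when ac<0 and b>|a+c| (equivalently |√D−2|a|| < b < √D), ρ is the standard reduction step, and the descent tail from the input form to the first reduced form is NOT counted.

D = 76, ⌊√D⌋ = 8
descent: ρ → (-5,4,3)  [lands on river]
river: ρ → (3,8,-1)
river: ρ → (-1,8,3)
river: ρ → (3,4,-5)
river: ρ → (-5,6,2)
river: ρ → (2,6,-5)
ρ-cycle length = 6 (tail of 1 descent step not counted)

6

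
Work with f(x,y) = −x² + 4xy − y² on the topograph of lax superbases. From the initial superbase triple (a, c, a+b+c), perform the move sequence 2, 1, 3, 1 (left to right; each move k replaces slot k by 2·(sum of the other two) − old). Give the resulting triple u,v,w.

start (-1,-1,2) = (f(1,0),f(0,1),f(1,1))
replace slot 2: 2·((-1)+2) − (-1) = 3 → (-1,3,2)
replace slot 1: 2·(3+2) − (-1) = 11 → (11,3,2)
replace slot 3: 2·(11+3) − 2 = 26 → (11,3,26)
replace slot 1: 2·(3+26) − 11 = 47 → (47,3,26)

47,3,26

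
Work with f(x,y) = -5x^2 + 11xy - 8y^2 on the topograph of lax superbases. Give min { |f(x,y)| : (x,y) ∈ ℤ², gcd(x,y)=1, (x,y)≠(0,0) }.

translate: b→-1 (≡-11 mod 10), so (5,-11,8)→(5,-1,2)
flip: (5,-1,2)→(2,1,5)
reduced (well bottom): (2,1,5) with a≤c, −a<b≤a
well minimum |f| = |-2| = 2 (negative-definite)

2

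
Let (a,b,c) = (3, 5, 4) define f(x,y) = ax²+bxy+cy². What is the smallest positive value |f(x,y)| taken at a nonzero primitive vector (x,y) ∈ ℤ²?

translate: b→-1 (≡5 mod 6), so (3,5,4)→(3,-1,2)
flip: (3,-1,2)→(2,1,3)
reduced (well bottom): (2,1,3) with a≤c, −a<b≤a
well minimum = a = 2

2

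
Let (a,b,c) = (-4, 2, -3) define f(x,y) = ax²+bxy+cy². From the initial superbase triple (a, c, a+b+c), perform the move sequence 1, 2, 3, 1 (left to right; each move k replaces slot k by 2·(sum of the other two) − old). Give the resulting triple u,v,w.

start (-4,-3,-5) = (f(1,0),f(0,1),f(1,1))
replace slot 1: 2·((-3)+(-5)) − (-4) = -12 → (-12,-3,-5)
replace slot 2: 2·((-12)+(-5)) − (-3) = -31 → (-12,-31,-5)
replace slot 3: 2·((-12)+(-31)) − (-5) = -81 → (-12,-31,-81)
replace slot 1: 2·((-31)+(-81)) − (-12) = -212 → (-212,-31,-81)

-212,-31,-81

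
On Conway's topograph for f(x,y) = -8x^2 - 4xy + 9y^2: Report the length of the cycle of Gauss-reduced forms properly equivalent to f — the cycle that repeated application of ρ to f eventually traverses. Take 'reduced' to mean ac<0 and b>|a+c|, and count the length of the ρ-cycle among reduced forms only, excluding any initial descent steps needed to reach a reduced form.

D = 304, ⌊√D⌋ = 17
descent: ρ → (9,4,-8)  [lands on river]
river: ρ → (-8,12,5)
river: ρ → (5,8,-12)
river: ρ → (-12,16,1)
river: ρ → (1,16,-12)
river: ρ → (-12,8,5)
river: ρ → (5,12,-8)
river: ρ → (-8,4,9)
river: ρ → (9,14,-3)
river: ρ → (-3,16,4)
river: ρ → (4,16,-3)
river: ρ → (-3,14,9)
ρ-cycle length = 12 (tail of 1 descent step not counted)

12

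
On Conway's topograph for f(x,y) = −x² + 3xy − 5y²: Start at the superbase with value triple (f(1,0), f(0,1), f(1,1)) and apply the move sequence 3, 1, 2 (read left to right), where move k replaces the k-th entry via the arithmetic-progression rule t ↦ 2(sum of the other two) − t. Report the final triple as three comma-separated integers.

start (-1,-5,-3) = (f(1,0),f(0,1),f(1,1))
replace slot 3: 2·((-1)+(-5)) − (-3) = -9 → (-1,-5,-9)
replace slot 1: 2·((-5)+(-9)) − (-1) = -27 → (-27,-5,-9)
replace slot 2: 2·((-27)+(-9)) − (-5) = -67 → (-27,-67,-9)

-27,-67,-9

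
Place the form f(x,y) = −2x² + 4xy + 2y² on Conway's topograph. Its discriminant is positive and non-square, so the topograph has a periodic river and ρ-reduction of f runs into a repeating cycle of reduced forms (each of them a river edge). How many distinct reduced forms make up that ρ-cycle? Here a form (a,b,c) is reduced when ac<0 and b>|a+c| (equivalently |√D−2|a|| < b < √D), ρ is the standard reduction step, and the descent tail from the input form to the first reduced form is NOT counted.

D = 32, ⌊√D⌋ = 5
river: ρ → (2,4,-2)
river: ρ → (-2,4,2)
ρ-cycle length = 2 (tail of 0 descent steps not counted)

2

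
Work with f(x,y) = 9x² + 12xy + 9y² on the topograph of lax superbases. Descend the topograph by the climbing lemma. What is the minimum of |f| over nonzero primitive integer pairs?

translate: b→-6 (≡12 mod 18), so (9,12,9)→(9,-6,6)
flip: (9,-6,6)→(6,6,9)
reduced (well bottom): (6,6,9) with a≤c, −a<b≤a
well minimum = a = 6

6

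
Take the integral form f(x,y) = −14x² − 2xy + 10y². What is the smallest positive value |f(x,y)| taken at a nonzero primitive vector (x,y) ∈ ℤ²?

descent: ρ → (10,22,-2)  [lands on river]
river: ρ → (-2,22,10)
river: ρ → (10,18,-6)
river: ρ → (-6,18,10)
closes: descent 1, river 4
min |a| on river = 2

2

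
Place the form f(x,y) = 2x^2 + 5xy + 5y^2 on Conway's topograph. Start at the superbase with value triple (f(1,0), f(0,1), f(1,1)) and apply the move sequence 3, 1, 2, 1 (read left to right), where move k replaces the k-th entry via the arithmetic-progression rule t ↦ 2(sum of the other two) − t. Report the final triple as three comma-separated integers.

start (2,5,12) = (f(1,0),f(0,1),f(1,1))
replace slot 3: 2·(2+5) − 12 = 2 → (2,5,2)
replace slot 1: 2·(5+2) − 2 = 12 → (12,5,2)
replace slot 2: 2·(12+2) − 5 = 23 → (12,23,2)
replace slot 1: 2·(23+2) − 12 = 38 → (38,23,2)

38,23,2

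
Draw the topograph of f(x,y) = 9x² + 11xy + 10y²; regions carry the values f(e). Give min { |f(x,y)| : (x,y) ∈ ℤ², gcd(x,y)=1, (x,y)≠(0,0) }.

translate: b→-7 (≡11 mod 18), so (9,11,10)→(9,-7,8)
flip: (9,-7,8)→(8,7,9)
reduced (well bottom): (8,7,9) with a≤c, −a<b≤a
well minimum = a = 8

8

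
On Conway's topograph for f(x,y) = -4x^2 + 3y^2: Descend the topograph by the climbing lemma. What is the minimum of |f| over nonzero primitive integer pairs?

descent: ρ → (3,6,-1)  [lands on river]
river: ρ → (-1,6,3)
closes: descent 1, river 2
min |a| on river = 1

1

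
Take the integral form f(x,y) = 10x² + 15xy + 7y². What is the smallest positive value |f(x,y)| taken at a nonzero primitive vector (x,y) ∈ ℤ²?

translate: b→-5 (≡15 mod 20), so (10,15,7)→(10,-5,2)
flip: (10,-5,2)→(2,5,10)
translate: b→1 (≡5 mod 4), so (2,5,10)→(2,1,7)
reduced (well bottom): (2,1,7) with a≤c, −a<b≤a
well minimum = a = 2

2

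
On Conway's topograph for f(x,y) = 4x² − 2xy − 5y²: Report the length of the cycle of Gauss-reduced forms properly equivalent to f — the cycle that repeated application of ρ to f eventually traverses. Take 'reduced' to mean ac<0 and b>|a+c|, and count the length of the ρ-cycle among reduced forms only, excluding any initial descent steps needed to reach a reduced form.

D = 84, ⌊√D⌋ = 9
descent: ρ → (-5,2,4)  [lands on river]
river: ρ → (4,6,-3)
river: ρ → (-3,6,4)
river: ρ → (4,2,-5)
river: ρ → (-5,8,1)
river: ρ → (1,8,-5)
ρ-cycle length = 6 (tail of 1 descent step not counted)

6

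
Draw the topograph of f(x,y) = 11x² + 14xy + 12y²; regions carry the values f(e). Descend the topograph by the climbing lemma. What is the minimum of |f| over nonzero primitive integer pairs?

translate: b→-8 (≡14 mod 22), so (11,14,12)→(11,-8,9)
flip: (11,-8,9)→(9,8,11)
reduced (well bottom): (9,8,11) with a≤c, −a<b≤a
well minimum = a = 9

9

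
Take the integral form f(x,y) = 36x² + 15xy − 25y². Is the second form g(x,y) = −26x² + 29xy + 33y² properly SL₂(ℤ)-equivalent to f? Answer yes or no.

D₁ = 3825, D₂ = 4273
discriminants differ ⇒ not SL₂(ℤ)-equivalent

no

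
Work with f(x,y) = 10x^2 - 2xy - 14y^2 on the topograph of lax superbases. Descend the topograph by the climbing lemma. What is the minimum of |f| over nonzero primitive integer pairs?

descent: ρ → (-14,2,10)
descent: ρ → (10,18,-6)  [lands on river]
river: ρ → (-6,18,10)
river: ρ → (10,22,-2)
river: ρ → (-2,22,10)
closes: descent 2, river 4
min |a| on river = 2

2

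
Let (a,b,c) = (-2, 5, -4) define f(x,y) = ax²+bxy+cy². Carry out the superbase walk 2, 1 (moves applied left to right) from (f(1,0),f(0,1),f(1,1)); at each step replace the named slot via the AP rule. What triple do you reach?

start (-2,-4,-1) = (f(1,0),f(0,1),f(1,1))
replace slot 2: 2·((-2)+(-1)) − (-4) = -2 → (-2,-2,-1)
replace slot 1: 2·((-2)+(-1)) − (-2) = -4 → (-4,-2,-1)

-4,-2,-1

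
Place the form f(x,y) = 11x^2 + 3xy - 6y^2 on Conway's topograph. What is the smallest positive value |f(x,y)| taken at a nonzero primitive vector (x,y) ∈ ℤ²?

descent: ρ → (-6,9,8)  [lands on river]
river: ρ → (8,7,-7)
river: ρ → (-7,7,8)
river: ρ → (8,9,-6)
river: ρ → (-6,15,2)
river: ρ → (2,13,-13)
river: ρ → (-13,13,2)
river: ρ → (2,15,-6)
closes: descent 1, river 8
min |a| on river = 2

2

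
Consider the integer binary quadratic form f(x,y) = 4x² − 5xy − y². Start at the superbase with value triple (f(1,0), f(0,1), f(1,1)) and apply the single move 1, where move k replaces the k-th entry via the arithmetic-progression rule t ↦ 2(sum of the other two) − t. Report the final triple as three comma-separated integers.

start (4,-1,-2) = (f(1,0),f(0,1),f(1,1))
replace slot 1: 2·((-1)+(-2)) − 4 = -10 → (-10,-1,-2)

-10,-1,-2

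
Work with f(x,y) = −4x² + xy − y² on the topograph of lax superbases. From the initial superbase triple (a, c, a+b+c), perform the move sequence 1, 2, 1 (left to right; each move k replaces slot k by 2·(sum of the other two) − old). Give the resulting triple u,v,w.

start (-4,-1,-4) = (f(1,0),f(0,1),f(1,1))
replace slot 1: 2·((-1)+(-4)) − (-4) = -6 → (-6,-1,-4)
replace slot 2: 2·((-6)+(-4)) − (-1) = -19 → (-6,-19,-4)
replace slot 1: 2·((-19)+(-4)) − (-6) = -40 → (-40,-19,-4)

-40,-19,-4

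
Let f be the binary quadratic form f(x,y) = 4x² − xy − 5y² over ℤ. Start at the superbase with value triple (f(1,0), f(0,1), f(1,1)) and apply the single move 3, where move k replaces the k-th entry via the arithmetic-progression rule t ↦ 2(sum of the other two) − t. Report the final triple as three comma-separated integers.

start (4,-5,-2) = (f(1,0),f(0,1),f(1,1))
replace slot 3: 2·(4+(-5)) − (-2) = 0 → (4,-5,0)

4,-5,0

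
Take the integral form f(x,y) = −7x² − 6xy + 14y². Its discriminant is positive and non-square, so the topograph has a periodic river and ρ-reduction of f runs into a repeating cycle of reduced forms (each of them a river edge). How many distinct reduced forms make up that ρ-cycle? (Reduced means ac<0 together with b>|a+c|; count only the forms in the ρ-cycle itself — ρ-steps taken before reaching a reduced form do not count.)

D = 428, ⌊√D⌋ = 20
descent: ρ → (14,6,-7)
descent: ρ → (-7,8,13)  [lands on river]
river: ρ → (13,18,-2)
river: ρ → (-2,18,13)
river: ρ → (13,8,-7)
river: ρ → (-7,20,1)
river: ρ → (1,20,-7)
ρ-cycle length = 6 (tail of 2 descent steps not counted)

6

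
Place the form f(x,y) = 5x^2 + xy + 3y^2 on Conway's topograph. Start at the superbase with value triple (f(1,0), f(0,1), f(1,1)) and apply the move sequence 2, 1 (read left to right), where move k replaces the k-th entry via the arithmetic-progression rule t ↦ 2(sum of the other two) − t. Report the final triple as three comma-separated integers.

start (5,3,9) = (f(1,0),f(0,1),f(1,1))
replace slot 2: 2·(5+9) − 3 = 25 → (5,25,9)
replace slot 1: 2·(25+9) − 5 = 63 → (63,25,9)

63,25,9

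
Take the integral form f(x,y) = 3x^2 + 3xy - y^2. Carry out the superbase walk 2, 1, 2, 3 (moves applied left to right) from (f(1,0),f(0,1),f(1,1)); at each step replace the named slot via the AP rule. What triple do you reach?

start (3,-1,5) = (f(1,0),f(0,1),f(1,1))
replace slot 2: 2·(3+5) − (-1) = 17 → (3,17,5)
replace slot 1: 2·(17+5) − 3 = 41 → (41,17,5)
replace slot 2: 2·(41+5) − 17 = 75 → (41,75,5)
replace slot 3: 2·(41+75) − 5 = 227 → (41,75,227)

41,75,227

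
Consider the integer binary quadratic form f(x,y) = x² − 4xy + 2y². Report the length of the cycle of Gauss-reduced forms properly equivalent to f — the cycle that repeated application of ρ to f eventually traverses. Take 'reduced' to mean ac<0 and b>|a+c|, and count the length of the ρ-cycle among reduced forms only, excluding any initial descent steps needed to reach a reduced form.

D = 8, ⌊√D⌋ = 2
descent: ρ → (2,0,-1)
descent: ρ → (-1,2,1)  [lands on river]
river: ρ → (1,2,-1)
ρ-cycle length = 2 (tail of 2 descent steps not counted)

2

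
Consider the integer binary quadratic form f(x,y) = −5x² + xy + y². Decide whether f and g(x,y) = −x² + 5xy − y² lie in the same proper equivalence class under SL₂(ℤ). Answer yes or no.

D₁ = 21, D₂ = 21
river cycle of f (length 2): (1, 3, -3), (-3, 3, 1)
river cycle of g (length 2): (-1, 3, 3), (3, 3, -1)
cycles differ ⇒ inequivalent

no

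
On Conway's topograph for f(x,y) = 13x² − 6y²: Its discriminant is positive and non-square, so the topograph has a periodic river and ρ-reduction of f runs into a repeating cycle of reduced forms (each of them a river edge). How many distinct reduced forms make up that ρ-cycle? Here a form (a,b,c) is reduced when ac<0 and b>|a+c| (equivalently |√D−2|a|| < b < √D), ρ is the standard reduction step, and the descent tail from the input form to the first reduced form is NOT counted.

D = 312, ⌊√D⌋ = 17
descent: ρ → (-6,12,7)  [lands on river]
river: ρ → (7,16,-2)
river: ρ → (-2,16,7)
river: ρ → (7,12,-6)
ρ-cycle length = 4 (tail of 1 descent step not counted)

4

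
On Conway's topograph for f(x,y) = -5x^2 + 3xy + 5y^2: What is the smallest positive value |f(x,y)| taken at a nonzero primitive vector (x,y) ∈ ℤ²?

river: ρ → (5,7,-3)
river: ρ → (-3,5,7)
river: ρ → (7,9,-1)
river: ρ → (-1,9,7)
river: ρ → (7,5,-3)
river: ρ → (-3,7,5)
river: ρ → (5,3,-5)
river: ρ → (-5,7,3)
river: ρ → (3,5,-7)
river: ρ → (-7,9,1)
river: ρ → (1,9,-7)
river: ρ → (-7,5,3)
river: ρ → (3,7,-5)
river: ρ → (-5,3,5)
closes: descent 0, river 14
min |a| on river = 1

1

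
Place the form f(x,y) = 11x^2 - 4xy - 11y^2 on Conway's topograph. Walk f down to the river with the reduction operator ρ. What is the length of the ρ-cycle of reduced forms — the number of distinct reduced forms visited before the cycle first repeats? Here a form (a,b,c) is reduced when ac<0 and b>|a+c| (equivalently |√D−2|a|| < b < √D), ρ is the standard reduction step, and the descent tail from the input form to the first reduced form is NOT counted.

D = 500, ⌊√D⌋ = 22
descent: ρ → (-11,4,11)  [lands on river]
river: ρ → (11,18,-4)
river: ρ → (-4,22,1)
river: ρ → (1,22,-4)
river: ρ → (-4,18,11)
river: ρ → (11,4,-11)
river: ρ → (-11,18,4)
river: ρ → (4,22,-1)
river: ρ → (-1,22,4)
river: ρ → (4,18,-11)
ρ-cycle length = 10 (tail of 1 descent step not counted)

10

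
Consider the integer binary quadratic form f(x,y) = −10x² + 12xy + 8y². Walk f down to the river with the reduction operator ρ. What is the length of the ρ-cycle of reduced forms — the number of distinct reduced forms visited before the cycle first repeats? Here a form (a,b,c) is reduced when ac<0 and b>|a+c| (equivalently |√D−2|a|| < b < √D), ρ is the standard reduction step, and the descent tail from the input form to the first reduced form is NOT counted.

D = 464, ⌊√D⌋ = 21
river: ρ → (8,20,-2)
river: ρ → (-2,20,8)
river: ρ → (8,12,-10)
river: ρ → (-10,8,10)
river: ρ → (10,12,-8)
river: ρ → (-8,20,2)
river: ρ → (2,20,-8)
river: ρ → (-8,12,10)
river: ρ → (10,8,-10)
river: ρ → (-10,12,8)
ρ-cycle length = 10 (tail of 0 descent steps not counted)

10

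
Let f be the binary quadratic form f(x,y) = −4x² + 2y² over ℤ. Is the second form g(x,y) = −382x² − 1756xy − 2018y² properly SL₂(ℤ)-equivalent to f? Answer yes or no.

D₁ = 32, D₂ = 32
river cycle of f (length 2): (2, 4, -2), (-2, 4, 2)
river cycle of g (length 2): (2, 4, -2), (-2, 4, 2)
cycles coincide ⇒ equivalent

yes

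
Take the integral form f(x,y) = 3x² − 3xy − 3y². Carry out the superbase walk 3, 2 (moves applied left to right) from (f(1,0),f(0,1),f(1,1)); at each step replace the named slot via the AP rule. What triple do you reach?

start (3,-3,-3) = (f(1,0),f(0,1),f(1,1))
replace slot 3: 2·(3+(-3)) − (-3) = 3 → (3,-3,3)
replace slot 2: 2·(3+3) − (-3) = 15 → (3,15,3)

3,15,3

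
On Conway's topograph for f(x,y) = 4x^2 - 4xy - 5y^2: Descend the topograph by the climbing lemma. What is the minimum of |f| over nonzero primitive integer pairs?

descent: ρ → (-5,4,4)  [lands on river]
river: ρ → (4,4,-5)
river: ρ → (-5,6,3)
river: ρ → (3,6,-5)
closes: descent 1, river 4
min |a| on river = 3

3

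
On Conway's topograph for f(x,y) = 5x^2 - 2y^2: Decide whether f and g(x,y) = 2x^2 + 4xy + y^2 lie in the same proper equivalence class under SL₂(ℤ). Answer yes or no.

D₁ = 40, D₂ = 8
discriminants differ ⇒ not SL₂(ℤ)-equivalent

no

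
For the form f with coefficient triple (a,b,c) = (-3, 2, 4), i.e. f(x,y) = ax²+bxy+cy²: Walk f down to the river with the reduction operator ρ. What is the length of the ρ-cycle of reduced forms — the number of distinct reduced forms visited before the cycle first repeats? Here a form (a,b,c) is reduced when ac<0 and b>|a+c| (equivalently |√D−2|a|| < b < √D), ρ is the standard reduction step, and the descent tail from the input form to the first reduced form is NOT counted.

D = 52, ⌊√D⌋ = 7
river: ρ → (4,6,-1)
river: ρ → (-1,6,4)
river: ρ → (4,2,-3)
river: ρ → (-3,4,3)
river: ρ → (3,2,-4)
river: ρ → (-4,6,1)
river: ρ → (1,6,-4)
river: ρ → (-4,2,3)
river: ρ → (3,4,-3)
river: ρ → (-3,2,4)
ρ-cycle length = 10 (tail of 0 descent steps not counted)

10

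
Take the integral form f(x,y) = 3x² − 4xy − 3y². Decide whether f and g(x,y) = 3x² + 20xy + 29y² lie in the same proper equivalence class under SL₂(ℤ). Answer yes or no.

D₁ = 52, D₂ = 52
river cycle of f (length 10): (-3, 4, 3), (3, 2, -4), (-4, 6, 1), (1, 6, -4), (-4, 2, 3), (3, 4, -3), (-3, 2, 4), (4, 6, -1), (-1, 6, 4), (4, 2, -3)
river cycle of g (length 10): (3, 2, -4), (-4, 6, 1), (1, 6, -4), (-4, 2, 3), (3, 4, -3), (-3, 2, 4), (4, 6, -1), (-1, 6, 4), (4, 2, -3), (-3, 4, 3)
cycles coincide ⇒ equivalent

yes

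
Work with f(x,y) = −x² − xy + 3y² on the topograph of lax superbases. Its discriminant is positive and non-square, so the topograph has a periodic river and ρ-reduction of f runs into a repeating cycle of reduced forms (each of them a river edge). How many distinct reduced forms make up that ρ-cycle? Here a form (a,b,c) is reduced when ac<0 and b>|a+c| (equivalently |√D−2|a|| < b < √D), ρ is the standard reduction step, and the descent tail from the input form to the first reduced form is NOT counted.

D = 13, ⌊√D⌋ = 3
descent: ρ → (3,1,-1)
descent: ρ → (-1,3,1)  [lands on river]
river: ρ → (1,3,-1)
ρ-cycle length = 2 (tail of 2 descent steps not counted)

2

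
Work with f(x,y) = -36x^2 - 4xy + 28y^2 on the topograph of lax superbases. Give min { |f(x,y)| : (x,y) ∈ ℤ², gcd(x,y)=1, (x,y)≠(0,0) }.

descent: ρ → (28,60,-4)  [lands on river]
river: ρ → (-4,60,28)
river: ρ → (28,52,-12)
river: ρ → (-12,44,44)
river: ρ → (44,44,-12)
river: ρ → (-12,52,28)
closes: descent 1, river 6
min |a| on river = 4

4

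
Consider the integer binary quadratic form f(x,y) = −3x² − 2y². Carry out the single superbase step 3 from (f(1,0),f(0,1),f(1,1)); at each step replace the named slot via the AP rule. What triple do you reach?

start (-3,-2,-5) = (f(1,0),f(0,1),f(1,1))
replace slot 3: 2·((-3)+(-2)) − (-5) = -5 → (-3,-2,-5)

-3,-2,-5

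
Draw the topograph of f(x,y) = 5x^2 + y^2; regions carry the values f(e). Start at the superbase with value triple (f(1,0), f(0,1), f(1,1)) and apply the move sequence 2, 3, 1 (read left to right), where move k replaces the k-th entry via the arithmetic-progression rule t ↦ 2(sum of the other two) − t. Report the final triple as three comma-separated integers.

start (5,1,6) = (f(1,0),f(0,1),f(1,1))
replace slot 2: 2·(5+6) − 1 = 21 → (5,21,6)
replace slot 3: 2·(5+21) − 6 = 46 → (5,21,46)
replace slot 1: 2·(21+46) − 5 = 129 → (129,21,46)

129,21,46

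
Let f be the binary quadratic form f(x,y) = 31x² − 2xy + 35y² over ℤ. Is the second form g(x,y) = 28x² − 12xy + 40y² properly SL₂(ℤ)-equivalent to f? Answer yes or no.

D₁ = -4336, D₂ = -4336
f: reduced (well bottom): (31,-2,35) with a≤c, −a<b≤a
g: reduced (well bottom): (28,-12,40) with a≤c, −a<b≤a
reduced forms (31, -2, 35) vs (28, -12, 40) ⇒ inequivalent

no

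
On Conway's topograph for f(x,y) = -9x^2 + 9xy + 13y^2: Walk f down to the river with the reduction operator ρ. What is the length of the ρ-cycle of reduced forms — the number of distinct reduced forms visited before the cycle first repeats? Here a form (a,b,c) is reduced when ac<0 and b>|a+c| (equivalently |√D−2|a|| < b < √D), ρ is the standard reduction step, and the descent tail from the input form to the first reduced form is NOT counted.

D = 549, ⌊√D⌋ = 23
river: ρ → (13,17,-5)
river: ρ → (-5,23,1)
river: ρ → (1,23,-5)
river: ρ → (-5,17,13)
river: ρ → (13,9,-9)
river: ρ → (-9,9,13)
ρ-cycle length = 6 (tail of 0 descent steps not counted)

6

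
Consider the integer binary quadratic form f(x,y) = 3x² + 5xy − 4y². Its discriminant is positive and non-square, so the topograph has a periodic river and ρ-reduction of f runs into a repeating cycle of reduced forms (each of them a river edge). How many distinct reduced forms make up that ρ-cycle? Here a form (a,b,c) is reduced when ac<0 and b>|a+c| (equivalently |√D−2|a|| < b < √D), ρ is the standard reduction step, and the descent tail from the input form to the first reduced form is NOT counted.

D = 73, ⌊√D⌋ = 8
river: ρ → (-4,3,4)
river: ρ → (4,5,-3)
river: ρ → (-3,7,2)
river: ρ → (2,5,-6)
river: ρ → (-6,7,1)
river: ρ → (1,7,-6)
river: ρ → (-6,5,2)
river: ρ → (2,7,-3)
river: ρ → (-3,5,4)
river: ρ → (4,3,-4)
river: ρ → (-4,5,3)
river: ρ → (3,7,-2)
river: ρ → (-2,5,6)
river: ρ → (6,7,-1)
river: ρ → (-1,7,6)
river: ρ → (6,5,-2)
river: ρ → (-2,7,3)
river: ρ → (3,5,-4)
ρ-cycle length = 18 (tail of 0 descent steps not counted)

18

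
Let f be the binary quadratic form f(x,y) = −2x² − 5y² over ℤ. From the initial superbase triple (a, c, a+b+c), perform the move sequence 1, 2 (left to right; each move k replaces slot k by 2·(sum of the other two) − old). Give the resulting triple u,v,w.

start (-2,-5,-7) = (f(1,0),f(0,1),f(1,1))
replace slot 1: 2·((-5)+(-7)) − (-2) = -22 → (-22,-5,-7)
replace slot 2: 2·((-22)+(-7)) − (-5) = -53 → (-22,-53,-7)

-22,-53,-7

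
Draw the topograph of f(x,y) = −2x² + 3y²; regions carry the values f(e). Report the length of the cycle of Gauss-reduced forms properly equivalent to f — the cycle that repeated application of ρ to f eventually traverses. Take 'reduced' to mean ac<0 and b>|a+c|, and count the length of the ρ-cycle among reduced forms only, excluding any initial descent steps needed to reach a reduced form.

D = 24, ⌊√D⌋ = 4
descent: ρ → (3,0,-2)
descent: ρ → (-2,4,1)  [lands on river]
river: ρ → (1,4,-2)
ρ-cycle length = 2 (tail of 2 descent steps not counted)

2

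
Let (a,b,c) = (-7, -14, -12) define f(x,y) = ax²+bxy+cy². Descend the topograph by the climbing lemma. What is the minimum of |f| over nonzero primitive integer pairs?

translate: b→0 (≡14 mod 14), so (7,14,12)→(7,0,5)
flip: (7,0,5)→(5,0,7)
reduced (well bottom): (5,0,7) with a≤c, −a<b≤a
well minimum |f| = |-5| = 5 (negative-definite)

5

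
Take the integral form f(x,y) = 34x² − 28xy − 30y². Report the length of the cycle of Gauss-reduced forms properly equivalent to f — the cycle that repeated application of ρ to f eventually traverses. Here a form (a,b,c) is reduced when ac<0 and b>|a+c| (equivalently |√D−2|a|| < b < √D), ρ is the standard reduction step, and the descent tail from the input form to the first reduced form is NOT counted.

D = 4864, ⌊√D⌋ = 69
descent: ρ → (-30,28,34)  [lands on river]
river: ρ → (34,40,-24)
river: ρ → (-24,56,18)
river: ρ → (18,52,-30)
river: ρ → (-30,68,2)
river: ρ → (2,68,-30)
river: ρ → (-30,52,18)
river: ρ → (18,56,-24)
river: ρ → (-24,40,34)
river: ρ → (34,28,-30)
river: ρ → (-30,32,32)
river: ρ → (32,32,-30)
ρ-cycle length = 12 (tail of 1 descent step not counted)

12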